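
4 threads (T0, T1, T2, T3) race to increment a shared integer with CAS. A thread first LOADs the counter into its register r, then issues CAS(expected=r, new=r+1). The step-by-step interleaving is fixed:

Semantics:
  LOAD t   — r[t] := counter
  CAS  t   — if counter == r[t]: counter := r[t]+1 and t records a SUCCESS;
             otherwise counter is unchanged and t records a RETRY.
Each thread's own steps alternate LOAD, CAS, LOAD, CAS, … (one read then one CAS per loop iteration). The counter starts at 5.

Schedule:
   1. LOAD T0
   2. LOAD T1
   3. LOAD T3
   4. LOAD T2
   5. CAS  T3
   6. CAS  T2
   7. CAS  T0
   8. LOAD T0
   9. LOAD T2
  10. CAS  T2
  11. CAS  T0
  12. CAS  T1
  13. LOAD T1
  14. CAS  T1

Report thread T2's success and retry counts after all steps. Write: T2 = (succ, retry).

[1] T0.load  rd  (counter 5, T0.r 5)
[2] T1.load  rd  (counter 5, T1.r 5)
[3] T3.load  rd  (counter 5, T3.r 5)
[4] T2.load  rd  (counter 5, T2.r 5)
[5] T3.cas  hit  (counter 6, T3.r 5)
[6] T2.cas  miss  (counter 6, T2.r 5)
[7] T0.cas  miss  (counter 6, T0.r 5)
[8] T0.load  rd  (counter 6, T0.r 6)
[9] T2.load  rd  (counter 6, T2.r 6)
[10] T2.cas  hit  (counter 7, T2.r 6)
[11] T0.cas  miss  (counter 7, T0.r 6)
[12] T1.cas  miss  (counter 7, T1.r 5)
[13] T1.load  rd  (counter 7, T1.r 7)
[14] T1.cas  hit  (counter 8, T1.r 7)

T2 = (1, 1)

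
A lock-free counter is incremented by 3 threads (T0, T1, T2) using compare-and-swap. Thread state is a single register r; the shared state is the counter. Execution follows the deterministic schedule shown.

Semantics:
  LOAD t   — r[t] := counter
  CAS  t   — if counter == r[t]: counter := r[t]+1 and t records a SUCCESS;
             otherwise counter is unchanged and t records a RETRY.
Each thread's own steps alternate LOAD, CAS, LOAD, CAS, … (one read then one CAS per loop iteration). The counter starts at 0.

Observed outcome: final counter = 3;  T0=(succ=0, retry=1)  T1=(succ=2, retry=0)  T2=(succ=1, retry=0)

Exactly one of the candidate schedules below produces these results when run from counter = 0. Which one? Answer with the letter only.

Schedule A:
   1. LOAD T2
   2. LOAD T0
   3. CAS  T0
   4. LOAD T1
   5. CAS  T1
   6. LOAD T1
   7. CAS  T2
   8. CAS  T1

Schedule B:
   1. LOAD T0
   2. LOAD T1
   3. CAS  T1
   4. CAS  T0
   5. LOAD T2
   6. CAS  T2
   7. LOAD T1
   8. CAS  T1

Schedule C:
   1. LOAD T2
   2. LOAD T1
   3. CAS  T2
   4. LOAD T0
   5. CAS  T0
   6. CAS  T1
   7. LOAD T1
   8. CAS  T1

Run B:
   1) LOAD T0:  M=0  r_T0=0
   2) LOAD T1:  M=0  r_T1=0
   3) CAS  T1:  M=1  r_T1=0 ✓
   4) CAS  T0:  M=1  r_T0=0 ✗
   5) LOAD T2:  M=1  r_T2=1
   6) CAS  T2:  M=2  r_T2=1 ✓
   7) LOAD T1:  M=2  r_T1=2
   8) CAS  T1:  M=3  r_T1=2 ✓

B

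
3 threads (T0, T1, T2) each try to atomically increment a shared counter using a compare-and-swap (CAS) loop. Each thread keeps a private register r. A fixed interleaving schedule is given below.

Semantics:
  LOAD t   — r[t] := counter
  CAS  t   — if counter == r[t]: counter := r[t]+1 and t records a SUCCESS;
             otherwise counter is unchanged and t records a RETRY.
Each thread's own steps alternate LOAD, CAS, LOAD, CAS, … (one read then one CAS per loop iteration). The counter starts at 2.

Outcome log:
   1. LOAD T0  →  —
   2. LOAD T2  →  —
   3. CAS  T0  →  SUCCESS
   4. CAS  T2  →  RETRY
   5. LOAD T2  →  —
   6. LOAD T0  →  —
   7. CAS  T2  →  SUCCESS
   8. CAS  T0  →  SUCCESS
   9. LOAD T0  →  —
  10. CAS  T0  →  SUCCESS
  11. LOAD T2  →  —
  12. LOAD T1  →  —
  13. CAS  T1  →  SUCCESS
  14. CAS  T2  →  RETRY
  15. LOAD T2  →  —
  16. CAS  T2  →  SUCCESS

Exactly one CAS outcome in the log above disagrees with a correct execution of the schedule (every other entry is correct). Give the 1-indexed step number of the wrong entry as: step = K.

step = 8

Reference trace:
[1] T0.load  rd  (counter 2, T0.r 2)
[2] T2.load  rd  (counter 2, T2.r 2)
[3] T0.cas  hit  (counter 3, T0.r 2)
[4] T2.cas  miss  (counter 3, T2.r 2)
[5] T2.load  rd  (counter 3, T2.r 3)
[6] T0.load  rd  (counter 3, T0.r 3)
[7] T2.cas  hit  (counter 4, T2.r 3)
[8] T0.cas  miss  (counter 4, T0.r 3)
[9] T0.load  rd  (counter 4, T0.r 4)
[10] T0.cas  hit  (counter 5, T0.r 4)
[11] T2.load  rd  (counter 5, T2.r 5)
[12] T1.load  rd  (counter 5, T1.r 5)
[13] T1.cas  hit  (counter 6, T1.r 5)
[14] T2.cas  miss  (counter 6, T2.r 5)
[15] T2.load  rd  (counter 6, T2.r 6)
[16] T2.cas  hit  (counter 7, T2.r 6)
Flip is step 8.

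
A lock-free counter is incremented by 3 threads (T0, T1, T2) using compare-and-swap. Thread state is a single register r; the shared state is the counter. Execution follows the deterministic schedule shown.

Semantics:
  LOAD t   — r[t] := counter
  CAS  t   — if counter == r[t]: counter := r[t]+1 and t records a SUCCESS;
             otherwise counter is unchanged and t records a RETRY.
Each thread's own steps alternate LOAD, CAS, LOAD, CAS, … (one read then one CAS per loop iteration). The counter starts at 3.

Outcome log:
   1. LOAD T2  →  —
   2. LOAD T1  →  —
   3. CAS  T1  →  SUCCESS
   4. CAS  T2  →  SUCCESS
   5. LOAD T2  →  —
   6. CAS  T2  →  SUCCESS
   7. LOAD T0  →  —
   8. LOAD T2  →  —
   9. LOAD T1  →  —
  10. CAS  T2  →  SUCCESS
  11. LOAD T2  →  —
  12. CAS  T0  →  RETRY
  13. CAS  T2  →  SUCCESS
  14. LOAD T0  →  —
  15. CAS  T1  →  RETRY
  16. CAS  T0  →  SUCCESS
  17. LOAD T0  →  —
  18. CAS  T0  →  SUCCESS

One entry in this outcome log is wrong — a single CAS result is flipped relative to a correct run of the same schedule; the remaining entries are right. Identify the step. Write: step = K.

step = 4

Correct run:
[1] T2.load  rd  (counter 3, T2.r 3)
[2] T1.load  rd  (counter 3, T1.r 3)
[3] T1.cas  hit  (counter 4, T1.r 3)
[4] T2.cas  miss  (counter 4, T2.r 3)
[5] T2.load  rd  (counter 4, T2.r 4)
[6] T2.cas  hit  (counter 5, T2.r 4)
[7] T0.load  rd  (counter 5, T0.r 5)
[8] T2.load  rd  (counter 5, T2.r 5)
[9] T1.load  rd  (counter 5, T1.r 5)
[10] T2.cas  hit  (counter 6, T2.r 5)
[11] T2.load  rd  (counter 6, T2.r 6)
[12] T0.cas  miss  (counter 6, T0.r 5)
[13] T2.cas  hit  (counter 7, T2.r 6)
[14] T0.load  rd  (counter 7, T0.r 7)
[15] T1.cas  miss  (counter 7, T1.r 5)
[16] T0.cas  hit  (counter 8, T0.r 7)
[17] T0.load  rd  (counter 8, T0.r 8)
[18] T0.cas  hit  (counter 9, T0.r 8)
Log disagrees first at step 4.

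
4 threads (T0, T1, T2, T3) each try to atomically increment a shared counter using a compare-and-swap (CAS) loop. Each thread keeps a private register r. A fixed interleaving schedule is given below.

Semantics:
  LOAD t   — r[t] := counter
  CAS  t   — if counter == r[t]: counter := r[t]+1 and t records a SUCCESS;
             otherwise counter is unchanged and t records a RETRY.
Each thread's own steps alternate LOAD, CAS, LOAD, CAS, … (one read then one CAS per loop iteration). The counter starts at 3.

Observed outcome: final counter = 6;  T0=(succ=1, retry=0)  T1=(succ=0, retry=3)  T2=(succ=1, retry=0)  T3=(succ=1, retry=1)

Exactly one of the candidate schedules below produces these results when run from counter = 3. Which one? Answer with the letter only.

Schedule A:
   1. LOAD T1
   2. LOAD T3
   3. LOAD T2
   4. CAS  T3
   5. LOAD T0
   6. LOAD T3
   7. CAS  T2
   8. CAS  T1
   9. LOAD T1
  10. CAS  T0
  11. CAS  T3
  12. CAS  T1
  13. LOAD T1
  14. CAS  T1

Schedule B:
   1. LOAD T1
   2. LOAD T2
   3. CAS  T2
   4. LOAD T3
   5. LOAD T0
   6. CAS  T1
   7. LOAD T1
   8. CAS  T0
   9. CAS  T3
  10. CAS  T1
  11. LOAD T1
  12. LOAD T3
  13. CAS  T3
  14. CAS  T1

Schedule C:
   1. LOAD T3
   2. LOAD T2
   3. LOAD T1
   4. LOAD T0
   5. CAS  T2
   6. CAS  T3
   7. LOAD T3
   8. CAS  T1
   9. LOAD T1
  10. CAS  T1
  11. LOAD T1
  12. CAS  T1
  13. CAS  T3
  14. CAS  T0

B

Simulating candidate B:
   1) LOAD T1:  M=3  r_T1=3
   2) LOAD T2:  M=3  r_T2=3
   3) CAS  T2:  M=4  r_T2=3 ✓
   4) LOAD T3:  M=4  r_T3=4
   5) LOAD T0:  M=4  r_T0=4
   6) CAS  T1:  M=4  r_T1=3 ✗
   7) LOAD T1:  M=4  r_T1=4
   8) CAS  T0:  M=5  r_T0=4 ✓
   9) CAS  T3:  M=5  r_T3=4 ✗
  10) CAS  T1:  M=5  r_T1=4 ✗
  11) LOAD T1:  M=5  r_T1=5
  12) LOAD T3:  M=5  r_T3=5
  13) CAS  T3:  M=6  r_T3=5 ✓
  14) CAS  T1:  M=6  r_T1=5 ✗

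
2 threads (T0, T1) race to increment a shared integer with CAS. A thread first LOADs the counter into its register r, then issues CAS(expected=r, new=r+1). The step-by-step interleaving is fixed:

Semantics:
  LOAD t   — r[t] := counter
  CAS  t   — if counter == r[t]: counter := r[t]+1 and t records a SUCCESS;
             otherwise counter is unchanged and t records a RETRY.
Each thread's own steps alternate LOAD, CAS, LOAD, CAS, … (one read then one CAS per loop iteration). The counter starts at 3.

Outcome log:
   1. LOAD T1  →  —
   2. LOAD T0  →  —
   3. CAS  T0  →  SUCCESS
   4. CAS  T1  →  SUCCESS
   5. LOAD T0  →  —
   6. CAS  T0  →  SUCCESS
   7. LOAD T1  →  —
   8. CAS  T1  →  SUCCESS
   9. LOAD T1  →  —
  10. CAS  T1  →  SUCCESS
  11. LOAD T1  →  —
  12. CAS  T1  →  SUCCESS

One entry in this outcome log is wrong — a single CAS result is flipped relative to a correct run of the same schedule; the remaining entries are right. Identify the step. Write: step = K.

step = 4

Correct run:
   1) LOAD T1:  M=3  r_T1=3
   2) LOAD T0:  M=3  r_T0=3
   3) CAS  T0:  M=4  r_T0=3 ✓
   4) CAS  T1:  M=4  r_T1=3 ✗
   5) LOAD T0:  M=4  r_T0=4
   6) CAS  T0:  M=5  r_T0=4 ✓
   7) LOAD T1:  M=5  r_T1=5
   8) CAS  T1:  M=6  r_T1=5 ✓
   9) LOAD T1:  M=6  r_T1=6
  10) CAS  T1:  M=7  r_T1=6 ✓
  11) LOAD T1:  M=7  r_T1=7
  12) CAS  T1:  M=8  r_T1=7 ✓
Mismatch at 4.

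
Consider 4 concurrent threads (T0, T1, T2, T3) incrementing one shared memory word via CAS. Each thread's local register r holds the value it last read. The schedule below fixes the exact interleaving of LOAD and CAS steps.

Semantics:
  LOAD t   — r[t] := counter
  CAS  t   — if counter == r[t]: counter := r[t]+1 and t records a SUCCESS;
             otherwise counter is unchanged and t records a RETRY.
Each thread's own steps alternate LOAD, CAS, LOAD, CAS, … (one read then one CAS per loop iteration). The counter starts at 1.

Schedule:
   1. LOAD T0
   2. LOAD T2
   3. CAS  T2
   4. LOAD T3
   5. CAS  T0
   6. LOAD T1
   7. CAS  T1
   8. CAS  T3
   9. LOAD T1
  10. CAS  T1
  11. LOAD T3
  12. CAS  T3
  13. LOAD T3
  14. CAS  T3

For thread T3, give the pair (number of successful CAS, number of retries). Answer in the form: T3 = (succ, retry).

   1) LOAD T0:  M=1  r_T0=1
   2) LOAD T2:  M=1  r_T2=1
   3) CAS  T2:  M=2  r_T2=1 ✓
   4) LOAD T3:  M=2  r_T3=2
   5) CAS  T0:  M=2  r_T0=1 ✗
   6) LOAD T1:  M=2  r_T1=2
   7) CAS  T1:  M=3  r_T1=2 ✓
   8) CAS  T3:  M=3  r_T3=2 ✗
   9) LOAD T1:  M=3  r_T1=3
  10) CAS  T1:  M=4  r_T1=3 ✓
  11) LOAD T3:  M=4  r_T3=4
  12) CAS  T3:  M=5  r_T3=4 ✓
  13) LOAD T3:  M=5  r_T3=5
  14) CAS  T3:  M=6  r_T3=5 ✓

T3 = (2, 1)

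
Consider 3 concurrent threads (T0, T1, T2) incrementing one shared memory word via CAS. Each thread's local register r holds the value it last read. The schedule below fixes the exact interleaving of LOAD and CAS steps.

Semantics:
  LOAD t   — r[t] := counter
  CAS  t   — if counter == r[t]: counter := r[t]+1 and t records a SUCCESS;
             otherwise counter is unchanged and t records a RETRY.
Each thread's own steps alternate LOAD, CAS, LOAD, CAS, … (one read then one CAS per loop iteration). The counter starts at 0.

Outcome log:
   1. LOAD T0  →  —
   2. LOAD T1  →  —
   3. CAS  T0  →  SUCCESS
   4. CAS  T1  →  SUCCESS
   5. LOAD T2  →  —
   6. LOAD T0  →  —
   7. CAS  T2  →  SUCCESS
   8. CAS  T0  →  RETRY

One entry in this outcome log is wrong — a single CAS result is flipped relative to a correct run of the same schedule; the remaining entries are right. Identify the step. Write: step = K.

Re-executing:
#1 T0 reads 0
#2 T1 reads 0
#3 T0 CAS(0→1) writes; counter now 1
#4 T1 CAS(0→1) fails; counter now 1
#5 T2 reads 1
#6 T0 reads 1
#7 T2 CAS(1→2) writes; counter now 2
#8 T0 CAS(1→2) fails; counter now 2
Flip is step 4.

step = 4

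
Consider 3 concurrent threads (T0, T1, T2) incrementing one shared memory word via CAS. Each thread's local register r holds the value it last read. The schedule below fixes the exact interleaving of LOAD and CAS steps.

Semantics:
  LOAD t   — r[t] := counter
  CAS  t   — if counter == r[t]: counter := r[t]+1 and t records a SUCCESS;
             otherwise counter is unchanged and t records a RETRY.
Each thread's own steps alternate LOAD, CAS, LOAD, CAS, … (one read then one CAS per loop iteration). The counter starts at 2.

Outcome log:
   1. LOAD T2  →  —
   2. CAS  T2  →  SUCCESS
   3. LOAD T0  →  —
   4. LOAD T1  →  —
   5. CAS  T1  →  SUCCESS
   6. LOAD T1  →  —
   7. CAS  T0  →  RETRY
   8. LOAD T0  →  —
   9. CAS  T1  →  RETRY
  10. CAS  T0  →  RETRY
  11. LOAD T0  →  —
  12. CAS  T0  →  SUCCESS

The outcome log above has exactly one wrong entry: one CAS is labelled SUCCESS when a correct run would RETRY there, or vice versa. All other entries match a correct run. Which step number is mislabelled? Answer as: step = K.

Re-executing:
   1) LOAD T2:  M=2  r_T2=2
   2) CAS  T2:  M=3  r_T2=2 ✓
   3) LOAD T0:  M=3  r_T0=3
   4) LOAD T1:  M=3  r_T1=3
   5) CAS  T1:  M=4  r_T1=3 ✓
   6) LOAD T1:  M=4  r_T1=4
   7) CAS  T0:  M=4  r_T0=3 ✗
   8) LOAD T0:  M=4  r_T0=4
   9) CAS  T1:  M=5  r_T1=4 ✓
  10) CAS  T0:  M=5  r_T0=4 ✗
  11) LOAD T0:  M=5  r_T0=5
  12) CAS  T0:  M=6  r_T0=5 ✓
Mismatch at 9.

step = 9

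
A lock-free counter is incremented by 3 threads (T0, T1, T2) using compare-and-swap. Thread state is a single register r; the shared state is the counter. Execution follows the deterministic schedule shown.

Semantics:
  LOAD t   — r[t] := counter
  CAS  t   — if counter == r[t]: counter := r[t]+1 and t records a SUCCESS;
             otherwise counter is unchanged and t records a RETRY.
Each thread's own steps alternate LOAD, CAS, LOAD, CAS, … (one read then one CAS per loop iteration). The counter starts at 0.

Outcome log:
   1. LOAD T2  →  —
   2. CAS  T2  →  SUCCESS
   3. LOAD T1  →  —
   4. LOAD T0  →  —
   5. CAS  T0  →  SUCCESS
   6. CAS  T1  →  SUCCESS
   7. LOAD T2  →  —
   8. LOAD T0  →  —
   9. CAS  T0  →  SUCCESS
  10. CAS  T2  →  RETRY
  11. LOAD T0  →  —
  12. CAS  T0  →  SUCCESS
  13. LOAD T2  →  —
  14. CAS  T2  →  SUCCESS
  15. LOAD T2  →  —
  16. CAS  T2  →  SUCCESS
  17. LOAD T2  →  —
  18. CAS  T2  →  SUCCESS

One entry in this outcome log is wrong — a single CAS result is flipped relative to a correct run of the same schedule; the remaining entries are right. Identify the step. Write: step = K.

step = 6

Reference trace:
1. LOAD T2 → mem=0 r[T2]=0 [LOAD]
2. CAS T2 → mem=1 r[T2]=0 [OK]
3. LOAD T1 → mem=1 r[T1]=1 [LOAD]
4. LOAD T0 → mem=1 r[T0]=1 [LOAD]
5. CAS T0 → mem=2 r[T0]=1 [OK]
6. CAS T1 → mem=2 r[T1]=1 [RETRY]
7. LOAD T2 → mem=2 r[T2]=2 [LOAD]
8. LOAD T0 → mem=2 r[T0]=2 [LOAD]
9. CAS T0 → mem=3 r[T0]=2 [OK]
10. CAS T2 → mem=3 r[T2]=2 [RETRY]
11. LOAD T0 → mem=3 r[T0]=3 [LOAD]
12. CAS T0 → mem=4 r[T0]=3 [OK]
13. LOAD T2 → mem=4 r[T2]=4 [LOAD]
14. CAS T2 → mem=5 r[T2]=4 [OK]
15. LOAD T2 → mem=5 r[T2]=5 [LOAD]
16. CAS T2 → mem=6 r[T2]=5 [OK]
17. LOAD T2 → mem=6 r[T2]=6 [LOAD]
18. CAS T2 → mem=7 r[T2]=6 [OK]
Flip is step 6.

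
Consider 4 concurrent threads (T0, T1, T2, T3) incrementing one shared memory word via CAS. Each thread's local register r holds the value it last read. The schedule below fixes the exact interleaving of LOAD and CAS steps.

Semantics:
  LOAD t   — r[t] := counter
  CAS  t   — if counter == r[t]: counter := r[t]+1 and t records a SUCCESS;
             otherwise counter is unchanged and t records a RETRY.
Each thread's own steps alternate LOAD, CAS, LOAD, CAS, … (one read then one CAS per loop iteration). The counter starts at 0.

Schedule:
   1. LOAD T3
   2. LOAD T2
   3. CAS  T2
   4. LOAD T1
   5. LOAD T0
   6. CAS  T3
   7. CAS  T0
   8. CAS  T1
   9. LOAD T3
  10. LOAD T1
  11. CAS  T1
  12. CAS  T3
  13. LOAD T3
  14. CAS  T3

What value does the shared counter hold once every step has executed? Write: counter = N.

counter = 4

   1) LOAD T3:  M=0  r_T3=0
   2) LOAD T2:  M=0  r_T2=0
   3) CAS  T2:  M=1  r_T2=0 ✓
   4) LOAD T1:  M=1  r_T1=1
   5) LOAD T0:  M=1  r_T0=1
   6) CAS  T3:  M=1  r_T3=0 ✗
   7) CAS  T0:  M=2  r_T0=1 ✓
   8) CAS  T1:  M=2  r_T1=1 ✗
   9) LOAD T3:  M=2  r_T3=2
  10) LOAD T1:  M=2  r_T1=2
  11) CAS  T1:  M=3  r_T1=2 ✓
  12) CAS  T3:  M=3  r_T3=2 ✗
  13) LOAD T3:  M=3  r_T3=3
  14) CAS  T3:  M=4  r_T3=3 ✓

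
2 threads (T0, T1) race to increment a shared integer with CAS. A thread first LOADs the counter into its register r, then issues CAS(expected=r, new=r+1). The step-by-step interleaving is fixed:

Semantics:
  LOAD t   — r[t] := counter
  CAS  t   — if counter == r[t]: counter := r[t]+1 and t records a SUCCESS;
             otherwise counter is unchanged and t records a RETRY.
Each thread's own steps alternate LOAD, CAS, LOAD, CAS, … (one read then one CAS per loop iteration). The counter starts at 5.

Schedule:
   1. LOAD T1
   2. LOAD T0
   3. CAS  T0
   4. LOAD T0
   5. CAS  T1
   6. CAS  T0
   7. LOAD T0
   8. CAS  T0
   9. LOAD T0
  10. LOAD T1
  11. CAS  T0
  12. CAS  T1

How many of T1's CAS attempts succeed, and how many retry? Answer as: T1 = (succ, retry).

   1) LOAD T1:  M=5  r_T1=5
   2) LOAD T0:  M=5  r_T0=5
   3) CAS  T0:  M=6  r_T0=5 ✓
   4) LOAD T0:  M=6  r_T0=6
   5) CAS  T1:  M=6  r_T1=5 ✗
   6) CAS  T0:  M=7  r_T0=6 ✓
   7) LOAD T0:  M=7  r_T0=7
   8) CAS  T0:  M=8  r_T0=7 ✓
   9) LOAD T0:  M=8  r_T0=8
  10) LOAD T1:  M=8  r_T1=8
  11) CAS  T0:  M=9  r_T0=8 ✓
  12) CAS  T1:  M=9  r_T1=8 ✗

T1 = (0, 2)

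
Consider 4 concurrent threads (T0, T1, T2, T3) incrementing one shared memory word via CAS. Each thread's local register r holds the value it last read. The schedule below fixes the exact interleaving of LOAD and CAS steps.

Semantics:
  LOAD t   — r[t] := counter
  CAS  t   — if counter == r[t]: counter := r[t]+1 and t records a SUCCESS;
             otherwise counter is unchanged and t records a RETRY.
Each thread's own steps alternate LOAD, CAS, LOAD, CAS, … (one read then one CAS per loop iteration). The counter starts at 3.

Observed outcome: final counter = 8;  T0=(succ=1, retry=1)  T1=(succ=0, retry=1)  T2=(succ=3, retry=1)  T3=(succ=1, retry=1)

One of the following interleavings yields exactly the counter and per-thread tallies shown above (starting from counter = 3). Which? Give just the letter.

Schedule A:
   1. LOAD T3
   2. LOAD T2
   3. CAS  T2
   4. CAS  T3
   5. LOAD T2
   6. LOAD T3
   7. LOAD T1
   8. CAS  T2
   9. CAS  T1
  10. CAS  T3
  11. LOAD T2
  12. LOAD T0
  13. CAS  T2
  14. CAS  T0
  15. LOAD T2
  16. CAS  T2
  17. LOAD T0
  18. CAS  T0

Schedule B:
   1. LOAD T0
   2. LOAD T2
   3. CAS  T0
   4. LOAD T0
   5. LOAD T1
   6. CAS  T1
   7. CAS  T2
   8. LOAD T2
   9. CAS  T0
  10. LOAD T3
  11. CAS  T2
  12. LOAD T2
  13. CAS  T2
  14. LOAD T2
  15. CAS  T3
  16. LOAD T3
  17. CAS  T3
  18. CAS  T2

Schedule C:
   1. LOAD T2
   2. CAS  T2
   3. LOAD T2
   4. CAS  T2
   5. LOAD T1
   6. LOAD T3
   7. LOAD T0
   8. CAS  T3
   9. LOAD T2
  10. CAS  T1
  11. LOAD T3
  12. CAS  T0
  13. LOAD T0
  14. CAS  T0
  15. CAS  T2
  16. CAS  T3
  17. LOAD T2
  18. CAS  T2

C

Simulating candidate C:
T2 LOAD — after: cnt=3, r=3 — load
T2 CAS — after: cnt=4, r=3 — ok
T2 LOAD — after: cnt=4, r=4 — load
T2 CAS — after: cnt=5, r=4 — ok
T1 LOAD — after: cnt=5, r=5 — load
T3 LOAD — after: cnt=5, r=5 — load
T0 LOAD — after: cnt=5, r=5 — load
T3 CAS — after: cnt=6, r=5 — ok
T2 LOAD — after: cnt=6, r=6 — load
T1 CAS — after: cnt=6, r=5 — retry
T3 LOAD — after: cnt=6, r=6 — load
T0 CAS — after: cnt=6, r=5 — retry
T0 LOAD — after: cnt=6, r=6 — load
T0 CAS — after: cnt=7, r=6 — ok
T2 CAS — after: cnt=7, r=6 — retry
T3 CAS — after: cnt=7, r=6 — retry
T2 LOAD — after: cnt=7, r=7 — load
T2 CAS — after: cnt=8, r=7 — ok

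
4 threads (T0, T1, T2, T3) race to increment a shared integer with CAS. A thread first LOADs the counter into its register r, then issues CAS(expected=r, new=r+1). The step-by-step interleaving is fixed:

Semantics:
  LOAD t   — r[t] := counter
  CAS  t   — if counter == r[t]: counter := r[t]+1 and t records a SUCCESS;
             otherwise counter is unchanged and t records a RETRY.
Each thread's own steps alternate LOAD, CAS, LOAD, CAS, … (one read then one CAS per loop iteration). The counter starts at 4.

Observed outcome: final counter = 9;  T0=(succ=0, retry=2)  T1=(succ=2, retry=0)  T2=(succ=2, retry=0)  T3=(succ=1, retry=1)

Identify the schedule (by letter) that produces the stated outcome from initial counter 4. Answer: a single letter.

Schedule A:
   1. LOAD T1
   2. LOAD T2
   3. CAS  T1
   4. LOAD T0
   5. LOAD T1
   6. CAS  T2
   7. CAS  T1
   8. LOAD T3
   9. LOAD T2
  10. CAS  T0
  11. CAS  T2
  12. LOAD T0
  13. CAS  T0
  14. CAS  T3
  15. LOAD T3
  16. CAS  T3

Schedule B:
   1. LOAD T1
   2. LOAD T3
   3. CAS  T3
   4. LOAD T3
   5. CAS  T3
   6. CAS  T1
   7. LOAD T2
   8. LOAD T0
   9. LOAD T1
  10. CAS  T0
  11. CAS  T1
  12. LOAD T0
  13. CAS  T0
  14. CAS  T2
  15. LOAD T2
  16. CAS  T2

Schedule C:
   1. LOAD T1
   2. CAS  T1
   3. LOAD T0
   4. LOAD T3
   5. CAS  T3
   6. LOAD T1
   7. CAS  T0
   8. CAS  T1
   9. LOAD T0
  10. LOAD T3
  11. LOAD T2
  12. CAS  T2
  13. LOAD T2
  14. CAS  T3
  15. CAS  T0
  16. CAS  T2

Run C:
T1 LOAD — after: cnt=4, r=4 — load
T1 CAS — after: cnt=5, r=4 — ok
T0 LOAD — after: cnt=5, r=5 — load
T3 LOAD — after: cnt=5, r=5 — load
T3 CAS — after: cnt=6, r=5 — ok
T1 LOAD — after: cnt=6, r=6 — load
T0 CAS — after: cnt=6, r=5 — retry
T1 CAS — after: cnt=7, r=6 — ok
T0 LOAD — after: cnt=7, r=7 — load
T3 LOAD — after: cnt=7, r=7 — load
T2 LOAD — after: cnt=7, r=7 — load
T2 CAS — after: cnt=8, r=7 — ok
T2 LOAD — after: cnt=8, r=8 — load
T3 CAS — after: cnt=8, r=7 — retry
T0 CAS — after: cnt=8, r=7 — retry
T2 CAS — after: cnt=9, r=8 — ok

C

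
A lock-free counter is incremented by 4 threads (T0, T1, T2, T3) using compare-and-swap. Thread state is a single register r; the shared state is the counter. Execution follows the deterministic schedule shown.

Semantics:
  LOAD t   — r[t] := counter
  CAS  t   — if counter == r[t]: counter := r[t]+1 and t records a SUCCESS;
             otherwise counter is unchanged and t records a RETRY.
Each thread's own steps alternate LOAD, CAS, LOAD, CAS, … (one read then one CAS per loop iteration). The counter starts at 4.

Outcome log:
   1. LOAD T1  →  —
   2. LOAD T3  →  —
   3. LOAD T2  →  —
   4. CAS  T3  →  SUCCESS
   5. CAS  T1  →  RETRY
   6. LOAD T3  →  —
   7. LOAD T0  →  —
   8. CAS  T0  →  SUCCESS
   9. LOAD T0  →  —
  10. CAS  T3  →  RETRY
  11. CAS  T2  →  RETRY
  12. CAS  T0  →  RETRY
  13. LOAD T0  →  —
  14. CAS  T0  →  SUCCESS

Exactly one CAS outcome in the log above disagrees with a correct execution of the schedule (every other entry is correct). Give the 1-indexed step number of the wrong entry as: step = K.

Reference trace:
[1] T1.load  rd  (counter 4, T1.r 4)
[2] T3.load  rd  (counter 4, T3.r 4)
[3] T2.load  rd  (counter 4, T2.r 4)
[4] T3.cas  hit  (counter 5, T3.r 4)
[5] T1.cas  miss  (counter 5, T1.r 4)
[6] T3.load  rd  (counter 5, T3.r 5)
[7] T0.load  rd  (counter 5, T0.r 5)
[8] T0.cas  hit  (counter 6, T0.r 5)
[9] T0.load  rd  (counter 6, T0.r 6)
[10] T3.cas  miss  (counter 6, T3.r 5)
[11] T2.cas  miss  (counter 6, T2.r 4)
[12] T0.cas  hit  (counter 7, T0.r 6)
[13] T0.load  rd  (counter 7, T0.r 7)
[14] T0.cas  hit  (counter 8, T0.r 7)
Log disagrees first at step 12.

step = 12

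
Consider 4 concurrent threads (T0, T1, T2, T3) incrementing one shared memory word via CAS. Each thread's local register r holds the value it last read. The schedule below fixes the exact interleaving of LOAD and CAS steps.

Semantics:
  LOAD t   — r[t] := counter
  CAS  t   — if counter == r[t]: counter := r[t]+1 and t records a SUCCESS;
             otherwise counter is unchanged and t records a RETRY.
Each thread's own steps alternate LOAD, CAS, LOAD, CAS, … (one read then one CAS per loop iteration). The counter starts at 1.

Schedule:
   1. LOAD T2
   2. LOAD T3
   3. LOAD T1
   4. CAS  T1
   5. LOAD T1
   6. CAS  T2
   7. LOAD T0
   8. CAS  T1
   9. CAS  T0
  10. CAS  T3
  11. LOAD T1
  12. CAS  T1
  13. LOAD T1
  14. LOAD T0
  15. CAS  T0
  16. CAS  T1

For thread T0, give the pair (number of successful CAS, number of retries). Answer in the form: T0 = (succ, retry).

T0 = (1, 1)

T2 LOAD — after: cnt=1, r=1 — load
T3 LOAD — after: cnt=1, r=1 — load
T1 LOAD — after: cnt=1, r=1 — load
T1 CAS — after: cnt=2, r=1 — ok
T1 LOAD — after: cnt=2, r=2 — load
T2 CAS — after: cnt=2, r=1 — retry
T0 LOAD — after: cnt=2, r=2 — load
T1 CAS — after: cnt=3, r=2 — ok
T0 CAS — after: cnt=3, r=2 — retry
T3 CAS — after: cnt=3, r=1 — retry
T1 LOAD — after: cnt=3, r=3 — load
T1 CAS — after: cnt=4, r=3 — ok
T1 LOAD — after: cnt=4, r=4 — load
T0 LOAD — after: cnt=4, r=4 — load
T0 CAS — after: cnt=5, r=4 — ok
T1 CAS — after: cnt=5, r=4 — retry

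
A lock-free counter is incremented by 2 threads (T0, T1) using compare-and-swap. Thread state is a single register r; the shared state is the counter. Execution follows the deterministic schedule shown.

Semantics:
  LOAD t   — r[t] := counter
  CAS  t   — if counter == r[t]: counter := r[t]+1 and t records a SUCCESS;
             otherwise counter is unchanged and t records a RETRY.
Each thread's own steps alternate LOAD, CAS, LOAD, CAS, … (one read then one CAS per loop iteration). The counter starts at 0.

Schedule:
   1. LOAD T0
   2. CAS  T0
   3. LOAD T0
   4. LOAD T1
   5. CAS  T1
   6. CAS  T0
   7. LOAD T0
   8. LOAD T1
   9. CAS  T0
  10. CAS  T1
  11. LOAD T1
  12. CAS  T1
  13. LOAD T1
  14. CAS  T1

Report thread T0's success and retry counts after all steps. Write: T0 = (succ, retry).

T0 LOAD — after: cnt=0, r=0 — load
T0 CAS — after: cnt=1, r=0 — ok
T0 LOAD — after: cnt=1, r=1 — load
T1 LOAD — after: cnt=1, r=1 — load
T1 CAS — after: cnt=2, r=1 — ok
T0 CAS — after: cnt=2, r=1 — retry
T0 LOAD — after: cnt=2, r=2 — load
T1 LOAD — after: cnt=2, r=2 — load
T0 CAS — after: cnt=3, r=2 — ok
T1 CAS — after: cnt=3, r=2 — retry
T1 LOAD — after: cnt=3, r=3 — load
T1 CAS — after: cnt=4, r=3 — ok
T1 LOAD — after: cnt=4, r=4 — load
T1 CAS — after: cnt=5, r=4 — ok

T0 = (2, 1)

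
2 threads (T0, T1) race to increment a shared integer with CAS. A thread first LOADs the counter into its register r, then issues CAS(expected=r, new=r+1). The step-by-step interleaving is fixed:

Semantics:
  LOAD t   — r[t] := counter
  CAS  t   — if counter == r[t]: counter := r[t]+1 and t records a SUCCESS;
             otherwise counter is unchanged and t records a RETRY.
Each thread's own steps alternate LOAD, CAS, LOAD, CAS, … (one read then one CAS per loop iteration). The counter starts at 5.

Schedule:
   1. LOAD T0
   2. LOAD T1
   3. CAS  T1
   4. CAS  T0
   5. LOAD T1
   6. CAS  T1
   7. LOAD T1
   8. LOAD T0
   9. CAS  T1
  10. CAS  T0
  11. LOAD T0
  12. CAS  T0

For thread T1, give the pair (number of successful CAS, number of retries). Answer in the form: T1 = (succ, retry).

T1 = (3, 0)

[1] T0.load  rd  (counter 5, T0.r 5)
[2] T1.load  rd  (counter 5, T1.r 5)
[3] T1.cas  hit  (counter 6, T1.r 5)
[4] T0.cas  miss  (counter 6, T0.r 5)
[5] T1.load  rd  (counter 6, T1.r 6)
[6] T1.cas  hit  (counter 7, T1.r 6)
[7] T1.load  rd  (counter 7, T1.r 7)
[8] T0.load  rd  (counter 7, T0.r 7)
[9] T1.cas  hit  (counter 8, T1.r 7)
[10] T0.cas  miss  (counter 8, T0.r 7)
[11] T0.load  rd  (counter 8, T0.r 8)
[12] T0.cas  hit  (counter 9, T0.r 8)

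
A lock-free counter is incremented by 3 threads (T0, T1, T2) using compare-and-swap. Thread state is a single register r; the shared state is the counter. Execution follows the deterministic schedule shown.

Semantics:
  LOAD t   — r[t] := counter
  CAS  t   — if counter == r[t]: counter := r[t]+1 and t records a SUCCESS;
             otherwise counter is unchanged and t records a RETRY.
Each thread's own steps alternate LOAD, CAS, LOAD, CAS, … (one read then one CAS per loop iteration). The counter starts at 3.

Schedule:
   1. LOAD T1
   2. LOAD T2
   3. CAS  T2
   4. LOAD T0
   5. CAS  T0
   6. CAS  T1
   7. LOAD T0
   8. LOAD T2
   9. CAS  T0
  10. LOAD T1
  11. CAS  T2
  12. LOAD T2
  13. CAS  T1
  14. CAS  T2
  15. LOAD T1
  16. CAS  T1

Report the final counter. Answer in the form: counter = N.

counter = 8

[1] T1.load  rd  (counter 3, T1.r 3)
[2] T2.load  rd  (counter 3, T2.r 3)
[3] T2.cas  hit  (counter 4, T2.r 3)
[4] T0.load  rd  (counter 4, T0.r 4)
[5] T0.cas  hit  (counter 5, T0.r 4)
[6] T1.cas  miss  (counter 5, T1.r 3)
[7] T0.load  rd  (counter 5, T0.r 5)
[8] T2.load  rd  (counter 5, T2.r 5)
[9] T0.cas  hit  (counter 6, T0.r 5)
[10] T1.load  rd  (counter 6, T1.r 6)
[11] T2.cas  miss  (counter 6, T2.r 5)
[12] T2.load  rd  (counter 6, T2.r 6)
[13] T1.cas  hit  (counter 7, T1.r 6)
[14] T2.cas  miss  (counter 7, T2.r 6)
[15] T1.load  rd  (counter 7, T1.r 7)
[16] T1.cas  hit  (counter 8, T1.r 7)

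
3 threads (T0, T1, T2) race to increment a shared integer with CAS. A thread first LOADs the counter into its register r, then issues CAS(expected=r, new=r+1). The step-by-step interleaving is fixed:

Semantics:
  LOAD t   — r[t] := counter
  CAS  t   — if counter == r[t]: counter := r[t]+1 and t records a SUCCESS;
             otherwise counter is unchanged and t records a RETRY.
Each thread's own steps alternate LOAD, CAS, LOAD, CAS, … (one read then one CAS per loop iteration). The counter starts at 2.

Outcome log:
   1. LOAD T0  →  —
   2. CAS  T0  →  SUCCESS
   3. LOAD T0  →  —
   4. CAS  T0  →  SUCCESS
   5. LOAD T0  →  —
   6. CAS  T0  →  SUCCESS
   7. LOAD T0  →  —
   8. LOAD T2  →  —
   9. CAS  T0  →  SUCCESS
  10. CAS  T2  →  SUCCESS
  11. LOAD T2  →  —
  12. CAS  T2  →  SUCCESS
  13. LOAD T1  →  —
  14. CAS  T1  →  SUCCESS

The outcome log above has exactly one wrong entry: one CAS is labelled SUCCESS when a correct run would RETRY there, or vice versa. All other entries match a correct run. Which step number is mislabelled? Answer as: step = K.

Reference trace:
[1] T0.load  rd  (counter 2, T0.r 2)
[2] T0.cas  hit  (counter 3, T0.r 2)
[3] T0.load  rd  (counter 3, T0.r 3)
[4] T0.cas  hit  (counter 4, T0.r 3)
[5] T0.load  rd  (counter 4, T0.r 4)
[6] T0.cas  hit  (counter 5, T0.r 4)
[7] T0.load  rd  (counter 5, T0.r 5)
[8] T2.load  rd  (counter 5, T2.r 5)
[9] T0.cas  hit  (counter 6, T0.r 5)
[10] T2.cas  miss  (counter 6, T2.r 5)
[11] T2.load  rd  (counter 6, T2.r 6)
[12] T2.cas  hit  (counter 7, T2.r 6)
[13] T1.load  rd  (counter 7, T1.r 7)
[14] T1.cas  hit  (counter 8, T1.r 7)
Mismatch at 10.

step = 10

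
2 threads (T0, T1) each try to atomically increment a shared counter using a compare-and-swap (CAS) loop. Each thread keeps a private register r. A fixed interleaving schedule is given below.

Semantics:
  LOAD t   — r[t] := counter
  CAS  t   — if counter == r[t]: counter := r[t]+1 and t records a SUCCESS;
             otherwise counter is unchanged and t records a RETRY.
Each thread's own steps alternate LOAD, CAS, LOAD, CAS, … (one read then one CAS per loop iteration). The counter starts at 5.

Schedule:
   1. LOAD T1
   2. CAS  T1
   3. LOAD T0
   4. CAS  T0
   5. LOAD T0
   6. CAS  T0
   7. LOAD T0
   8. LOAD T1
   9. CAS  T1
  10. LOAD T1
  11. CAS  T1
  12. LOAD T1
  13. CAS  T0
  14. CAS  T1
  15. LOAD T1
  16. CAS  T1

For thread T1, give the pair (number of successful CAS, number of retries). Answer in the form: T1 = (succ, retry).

T1 LOAD — after: cnt=5, r=5 — load
T1 CAS — after: cnt=6, r=5 — ok
T0 LOAD — after: cnt=6, r=6 — load
T0 CAS — after: cnt=7, r=6 — ok
T0 LOAD — after: cnt=7, r=7 — load
T0 CAS — after: cnt=8, r=7 — ok
T0 LOAD — after: cnt=8, r=8 — load
T1 LOAD — after: cnt=8, r=8 — load
T1 CAS — after: cnt=9, r=8 — ok
T1 LOAD — after: cnt=9, r=9 — load
T1 CAS — after: cnt=10, r=9 — ok
T1 LOAD — after: cnt=10, r=10 — load
T0 CAS — after: cnt=10, r=8 — retry
T1 CAS — after: cnt=11, r=10 — ok
T1 LOAD — after: cnt=11, r=11 — load
T1 CAS — after: cnt=12, r=11 — ok

T1 = (5, 0)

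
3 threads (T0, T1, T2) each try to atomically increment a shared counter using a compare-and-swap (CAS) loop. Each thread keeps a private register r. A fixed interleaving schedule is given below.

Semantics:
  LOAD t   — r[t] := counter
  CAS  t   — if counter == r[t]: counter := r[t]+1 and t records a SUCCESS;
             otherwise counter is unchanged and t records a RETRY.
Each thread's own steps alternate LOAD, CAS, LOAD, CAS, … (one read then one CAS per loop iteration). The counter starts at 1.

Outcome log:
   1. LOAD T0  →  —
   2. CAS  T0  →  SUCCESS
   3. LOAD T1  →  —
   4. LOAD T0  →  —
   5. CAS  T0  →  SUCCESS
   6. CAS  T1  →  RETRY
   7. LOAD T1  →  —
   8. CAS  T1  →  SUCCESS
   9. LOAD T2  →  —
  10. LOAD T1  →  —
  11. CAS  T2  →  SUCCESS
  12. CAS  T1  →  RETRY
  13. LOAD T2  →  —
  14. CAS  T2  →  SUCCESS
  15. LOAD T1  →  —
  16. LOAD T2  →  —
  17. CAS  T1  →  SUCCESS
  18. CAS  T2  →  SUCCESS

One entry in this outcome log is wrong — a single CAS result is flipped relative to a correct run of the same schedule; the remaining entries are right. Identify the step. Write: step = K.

step = 18

Re-executing:
   1) LOAD T0:  M=1  r_T0=1
   2) CAS  T0:  M=2  r_T0=1 ✓
   3) LOAD T1:  M=2  r_T1=2
   4) LOAD T0:  M=2  r_T0=2
   5) CAS  T0:  M=3  r_T0=2 ✓
   6) CAS  T1:  M=3  r_T1=2 ✗
   7) LOAD T1:  M=3  r_T1=3
   8) CAS  T1:  M=4  r_T1=3 ✓
   9) LOAD T2:  M=4  r_T2=4
  10) LOAD T1:  M=4  r_T1=4
  11) CAS  T2:  M=5  r_T2=4 ✓
  12) CAS  T1:  M=5  r_T1=4 ✗
  13) LOAD T2:  M=5  r_T2=5
  14) CAS  T2:  M=6  r_T2=5 ✓
  15) LOAD T1:  M=6  r_T1=6
  16) LOAD T2:  M=6  r_T2=6
  17) CAS  T1:  M=7  r_T1=6 ✓
  18) CAS  T2:  M=7  r_T2=6 ✗
Log disagrees first at step 18.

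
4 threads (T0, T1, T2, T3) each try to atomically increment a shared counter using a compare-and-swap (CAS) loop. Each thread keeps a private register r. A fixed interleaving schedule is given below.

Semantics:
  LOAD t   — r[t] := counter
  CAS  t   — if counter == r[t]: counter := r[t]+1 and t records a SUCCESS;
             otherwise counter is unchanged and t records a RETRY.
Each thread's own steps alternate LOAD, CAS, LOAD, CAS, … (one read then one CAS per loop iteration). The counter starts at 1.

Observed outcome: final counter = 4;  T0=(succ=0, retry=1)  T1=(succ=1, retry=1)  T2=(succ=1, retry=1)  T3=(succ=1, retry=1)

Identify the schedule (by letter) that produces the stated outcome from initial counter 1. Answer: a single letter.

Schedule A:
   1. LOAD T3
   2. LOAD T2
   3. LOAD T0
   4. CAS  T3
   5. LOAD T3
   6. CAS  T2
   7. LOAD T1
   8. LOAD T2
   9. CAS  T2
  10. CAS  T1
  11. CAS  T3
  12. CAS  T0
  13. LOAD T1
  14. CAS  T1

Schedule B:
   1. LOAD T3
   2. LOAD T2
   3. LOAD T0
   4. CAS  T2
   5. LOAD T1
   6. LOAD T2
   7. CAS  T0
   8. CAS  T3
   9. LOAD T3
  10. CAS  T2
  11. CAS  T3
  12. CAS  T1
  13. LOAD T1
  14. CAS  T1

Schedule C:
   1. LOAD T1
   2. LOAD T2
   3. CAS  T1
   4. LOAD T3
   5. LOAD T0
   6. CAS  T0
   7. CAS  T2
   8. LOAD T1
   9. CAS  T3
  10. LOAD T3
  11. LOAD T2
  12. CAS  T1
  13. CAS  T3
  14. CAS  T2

Run A:
step 1: T3 LOAD ⇒ load; ctr=1 reg=1
step 2: T2 LOAD ⇒ load; ctr=1 reg=1
step 3: T0 LOAD ⇒ load; ctr=1 reg=1
step 4: T3 CAS ⇒ ok; ctr=2 reg=1
step 5: T3 LOAD ⇒ load; ctr=2 reg=2
step 6: T2 CAS ⇒ retry; ctr=2 reg=1
step 7: T1 LOAD ⇒ load; ctr=2 reg=2
step 8: T2 LOAD ⇒ load; ctr=2 reg=2
step 9: T2 CAS ⇒ ok; ctr=3 reg=2
step 10: T1 CAS ⇒ retry; ctr=3 reg=2
step 11: T3 CAS ⇒ retry; ctr=3 reg=2
step 12: T0 CAS ⇒ retry; ctr=3 reg=1
step 13: T1 LOAD ⇒ load; ctr=3 reg=3
step 14: T1 CAS ⇒ ok; ctr=4 reg=3

A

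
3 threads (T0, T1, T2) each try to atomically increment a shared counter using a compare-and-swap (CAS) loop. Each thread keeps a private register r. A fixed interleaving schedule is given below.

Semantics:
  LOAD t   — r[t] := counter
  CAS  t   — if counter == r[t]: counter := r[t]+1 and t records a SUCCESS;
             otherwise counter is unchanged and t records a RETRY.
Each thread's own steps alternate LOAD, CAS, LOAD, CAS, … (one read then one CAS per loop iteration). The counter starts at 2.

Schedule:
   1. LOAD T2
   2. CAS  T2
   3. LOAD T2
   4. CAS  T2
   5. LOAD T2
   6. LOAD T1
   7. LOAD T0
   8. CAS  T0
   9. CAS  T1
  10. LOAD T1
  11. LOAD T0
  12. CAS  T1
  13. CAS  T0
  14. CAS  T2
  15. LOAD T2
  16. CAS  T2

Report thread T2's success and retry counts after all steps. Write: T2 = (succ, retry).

T2 = (3, 1)

#1 T2 reads 2
#2 T2 CAS(2→3) writes; counter now 3
#3 T2 reads 3
#4 T2 CAS(3→4) writes; counter now 4
#5 T2 reads 4
#6 T1 reads 4
#7 T0 reads 4
#8 T0 CAS(4→5) writes; counter now 5
#9 T1 CAS(4→5) fails; counter now 5
#10 T1 reads 5
#11 T0 reads 5
#12 T1 CAS(5→6) writes; counter now 6
#13 T0 CAS(5→6) fails; counter now 6
#14 T2 CAS(4→5) fails; counter now 6
#15 T2 reads 6
#16 T2 CAS(6→7) writes; counter now 7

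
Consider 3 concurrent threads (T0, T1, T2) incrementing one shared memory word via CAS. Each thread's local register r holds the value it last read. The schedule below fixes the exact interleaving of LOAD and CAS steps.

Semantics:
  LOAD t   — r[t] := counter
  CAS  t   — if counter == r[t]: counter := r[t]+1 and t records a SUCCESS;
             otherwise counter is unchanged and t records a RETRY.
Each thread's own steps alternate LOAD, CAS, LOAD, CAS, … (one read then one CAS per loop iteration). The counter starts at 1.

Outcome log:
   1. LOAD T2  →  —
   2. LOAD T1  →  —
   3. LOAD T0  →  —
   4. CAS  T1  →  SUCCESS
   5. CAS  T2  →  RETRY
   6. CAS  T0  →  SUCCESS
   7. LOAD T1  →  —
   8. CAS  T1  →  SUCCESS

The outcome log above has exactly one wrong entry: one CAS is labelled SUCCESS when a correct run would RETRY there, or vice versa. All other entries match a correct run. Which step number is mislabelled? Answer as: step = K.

Correct run:
step 1: T2 LOAD ⇒ load; ctr=1 reg=1
step 2: T1 LOAD ⇒ load; ctr=1 reg=1
step 3: T0 LOAD ⇒ load; ctr=1 reg=1
step 4: T1 CAS ⇒ ok; ctr=2 reg=1
step 5: T2 CAS ⇒ retry; ctr=2 reg=1
step 6: T0 CAS ⇒ retry; ctr=2 reg=1
step 7: T1 LOAD ⇒ load; ctr=2 reg=2
step 8: T1 CAS ⇒ ok; ctr=3 reg=2
Log disagrees first at step 6.

step = 6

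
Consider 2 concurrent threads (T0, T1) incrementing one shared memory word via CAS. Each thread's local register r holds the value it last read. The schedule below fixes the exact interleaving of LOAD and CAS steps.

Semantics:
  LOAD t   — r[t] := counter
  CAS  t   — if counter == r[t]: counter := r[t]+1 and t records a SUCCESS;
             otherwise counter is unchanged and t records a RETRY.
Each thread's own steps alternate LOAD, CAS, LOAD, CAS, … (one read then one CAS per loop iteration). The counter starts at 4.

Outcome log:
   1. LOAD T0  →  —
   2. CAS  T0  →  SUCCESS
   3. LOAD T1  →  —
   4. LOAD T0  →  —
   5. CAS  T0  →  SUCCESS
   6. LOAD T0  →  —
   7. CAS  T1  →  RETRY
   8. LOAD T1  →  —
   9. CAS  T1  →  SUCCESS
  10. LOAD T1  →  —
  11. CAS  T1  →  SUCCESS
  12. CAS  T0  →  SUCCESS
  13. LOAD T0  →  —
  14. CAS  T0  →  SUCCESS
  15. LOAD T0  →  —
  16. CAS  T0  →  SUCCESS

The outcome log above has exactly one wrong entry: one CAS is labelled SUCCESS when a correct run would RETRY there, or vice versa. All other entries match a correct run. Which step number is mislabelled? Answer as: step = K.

step = 12

Reference trace:
T0 LOAD — after: cnt=4, r=4 — load
T0 CAS — after: cnt=5, r=4 — ok
T1 LOAD — after: cnt=5, r=5 — load
T0 LOAD — after: cnt=5, r=5 — load
T0 CAS — after: cnt=6, r=5 — ok
T0 LOAD — after: cnt=6, r=6 — load
T1 CAS — after: cnt=6, r=5 — retry
T1 LOAD — after: cnt=6, r=6 — load
T1 CAS — after: cnt=7, r=6 — ok
T1 LOAD — after: cnt=7, r=7 — load
T1 CAS — after: cnt=8, r=7 — ok
T0 CAS — after: cnt=8, r=6 — retry
T0 LOAD — after: cnt=8, r=8 — load
T0 CAS — after: cnt=9, r=8 — ok
T0 LOAD — after: cnt=9, r=9 — load
T0 CAS — after: cnt=10, r=9 — ok
Flip is step 12.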